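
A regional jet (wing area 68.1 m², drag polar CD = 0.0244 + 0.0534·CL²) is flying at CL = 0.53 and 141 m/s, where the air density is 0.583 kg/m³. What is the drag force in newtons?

CD = 0.0244 + 0.0534 × 0.53² = 0.0394
D = ½ρv²S·CD = ½ × 0.583 × 141² × 68.1 × 0.0394 = 15500 N

D = 15500 N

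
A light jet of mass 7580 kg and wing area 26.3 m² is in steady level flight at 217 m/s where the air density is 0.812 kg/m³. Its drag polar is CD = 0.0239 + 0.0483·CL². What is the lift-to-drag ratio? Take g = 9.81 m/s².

L/D = 5.93

Weight W = mg = 7580 × 9.81 = 74360 N; in level flight L = W.
q = ½ρv² = ½ × 0.812 × 217² = 19120 Pa.
CL = W/(q·S) = 74360 / (19120 × 26.3) = 0.1479.
CD = 0.0239 + 0.0483 × 0.1479² = 0.02496.
L/D = CL/CD = 0.1479 / 0.02496 = 5.93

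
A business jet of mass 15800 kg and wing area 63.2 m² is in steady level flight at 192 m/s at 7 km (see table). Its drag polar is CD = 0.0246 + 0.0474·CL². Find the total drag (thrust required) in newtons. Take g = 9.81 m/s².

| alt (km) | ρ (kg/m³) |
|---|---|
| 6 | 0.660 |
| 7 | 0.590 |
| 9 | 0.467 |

D = 18600 N

At 7 km, from the table: ρ = 0.590 kg/m³.
Weight W = mg = 15800 × 9.81 = 1.55×10^5 N; in level flight L = W.
Dynamic pressure q = 0.5 × 0.59 × 192² = 10870 Pa.
Required CL = L/(qS) = 1.55×10^5/(10870·63.2) = 0.2255.
CD = 0.0246 + 0.0474 × 0.2255² = 0.02701.
D = q·S·CD = 10870 × 63.2 × 0.02701 = 18560 N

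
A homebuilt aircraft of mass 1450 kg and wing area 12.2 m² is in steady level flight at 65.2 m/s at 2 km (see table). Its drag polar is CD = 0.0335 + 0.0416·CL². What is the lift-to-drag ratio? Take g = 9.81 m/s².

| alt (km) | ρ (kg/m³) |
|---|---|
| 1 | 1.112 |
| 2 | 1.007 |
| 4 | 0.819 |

At 2 km, from the table: ρ = 1.007 kg/m³.
In steady level flight, lift balances weight: W = mg = 1450 × 9.81 = 14224 N.
Dynamic pressure q = 0.5 × 1.007 × 65.2² = 2140 Pa.
CL = W/(q·S) = 14224 / (2140 × 12.2) = 0.5447.
CD = 0.0335 + 0.0416 × 0.5447² = 0.04584.
L/D = CL/CD = 0.5447 / 0.04584 = 11.9

L/D = 11.9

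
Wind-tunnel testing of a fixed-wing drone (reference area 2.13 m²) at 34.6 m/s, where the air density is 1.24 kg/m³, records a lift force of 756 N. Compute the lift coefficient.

CL = 0.478

From L = ½ρv²S·CL, rearranging gives CL = 2L/(ρv²S).
CL = 2 × 756 / (1.24 × 34.6² × 2.13) = 0.478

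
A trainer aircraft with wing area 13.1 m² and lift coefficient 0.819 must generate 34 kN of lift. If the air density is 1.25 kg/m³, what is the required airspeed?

v = 71.2 m/s

L = ½ρv²S·CL ⇒ v = √(2L/(ρ·S·CL))
v = √(2 × 34000 / (1.25 × 13.1 × 0.819)) = √5070 = 71.2 m/s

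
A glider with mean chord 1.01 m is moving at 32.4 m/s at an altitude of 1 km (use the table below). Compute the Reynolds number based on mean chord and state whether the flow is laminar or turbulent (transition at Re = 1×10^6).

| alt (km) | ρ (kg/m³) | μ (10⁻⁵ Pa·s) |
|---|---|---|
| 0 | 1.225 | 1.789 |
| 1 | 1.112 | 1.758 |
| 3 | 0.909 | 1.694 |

Re = 2.07×10^6 (turbulent)

At 1 km, from the table: ρ = 1.112 kg/m³, μ = 1.758×10⁻⁵ Pa·s.
Re = ρ·v·c/μ = 1.112 × 32.4 × 1.01 / (1.758×10⁻⁵) = 2.07×10^6
Since 2.07×10^6 > 1×10^6, the flow is turbulent.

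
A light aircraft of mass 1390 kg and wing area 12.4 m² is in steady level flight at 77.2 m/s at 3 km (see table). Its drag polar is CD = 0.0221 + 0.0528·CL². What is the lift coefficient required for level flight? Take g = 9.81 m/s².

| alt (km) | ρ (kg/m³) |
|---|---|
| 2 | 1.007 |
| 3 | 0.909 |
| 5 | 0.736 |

CL = 0.406

At 3 km, from the table: ρ = 0.909 kg/m³.
Level flight ⇒ L = W = m·g = 1390 × 9.81 = 13636 N.
Dynamic pressure q = 0.5 × 0.909 × 77.2² = 2709 Pa.
CL = W/(q·S) = 13636 / (2709 × 12.4) = 0.406.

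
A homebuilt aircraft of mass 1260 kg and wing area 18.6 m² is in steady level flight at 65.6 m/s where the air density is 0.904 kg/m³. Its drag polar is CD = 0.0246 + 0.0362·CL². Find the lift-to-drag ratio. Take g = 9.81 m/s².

L/D = 11.9

Weight W = mg = 1260 × 9.81 = 12361 N; in level flight L = W.
Dynamic pressure q = 0.5 × 0.904 × 65.6² = 1945 Pa.
CL = 2W/(ρv²S) = 2×12361/(0.904×65.6²×18.6) = 0.3416.
CD = 0.0246 + 0.0362 × 0.3416² = 0.02883.
L/D = CL/CD = 0.3416 / 0.02883 = 11.9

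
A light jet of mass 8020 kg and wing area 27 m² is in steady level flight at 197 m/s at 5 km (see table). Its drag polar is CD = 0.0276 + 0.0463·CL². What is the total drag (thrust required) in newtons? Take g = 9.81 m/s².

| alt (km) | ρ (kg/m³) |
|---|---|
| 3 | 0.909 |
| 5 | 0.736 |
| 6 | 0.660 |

At 5 km, from the table: ρ = 0.736 kg/m³.
Level flight ⇒ L = W = m·g = 8020 × 9.81 = 78676 N.
q = ½ρv² = ½ × 0.736 × 197² = 14280 Pa.
Required CL = L/(qS) = 78676/(14280·27) = 0.204.
CD = 0.0276 + 0.0463 × 0.204² = 0.02953.
D = q·S·CD = 14280 × 27 × 0.02953 = 11390 N

D = 11400 N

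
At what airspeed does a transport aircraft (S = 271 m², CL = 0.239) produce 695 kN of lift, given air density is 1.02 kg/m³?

v = 145 m/s

L = ½ρv²S·CL ⇒ v = √(2L/(ρ·S·CL))
v = √(2 × 6.95×10^5 / (1.02 × 271 × 0.239)) = √21040 = 145 m/s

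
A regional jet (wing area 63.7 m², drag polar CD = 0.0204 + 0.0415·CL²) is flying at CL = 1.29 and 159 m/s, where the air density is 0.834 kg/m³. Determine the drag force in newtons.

D = 60100 N

CD = 0.0204 + 0.0415 × 1.29² = 0.08946
D = ½ρv²S·CD = ½ × 0.834 × 159² × 63.7 × 0.08946 = 60100 N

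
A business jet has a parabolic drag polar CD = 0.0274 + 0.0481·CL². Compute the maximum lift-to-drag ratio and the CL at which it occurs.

For CD = CD0 + K·CL², (L/D)max occurs at CL* = √(CD0/K) and equals 1/(2√(K·CD0)).
(L/D)max = 1/(2√(0.0481 × 0.0274)) = 1/(2 × 0.0363) = 13.8
CL* = √(0.0274/0.0481) = 0.755

(L/D)max = 13.8, at CL = 0.755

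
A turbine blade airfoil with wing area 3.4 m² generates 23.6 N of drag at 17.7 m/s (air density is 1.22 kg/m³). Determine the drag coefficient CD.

From D = ½ρv²S·CD, rearranging gives CD = 2D/(ρv²S).
CD = 2 × 23.6 / (1.22 × 17.7² × 3.4) = 0.0363

CD = 0.0363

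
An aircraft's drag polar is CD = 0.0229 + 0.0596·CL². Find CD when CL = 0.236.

CD = 0.0262

CD = 0.0229 + 0.0596 × 0.236² = 0.0229 + 0.003319 = 0.0262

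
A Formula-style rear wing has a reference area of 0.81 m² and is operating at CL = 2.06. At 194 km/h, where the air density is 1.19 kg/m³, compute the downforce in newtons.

Convert speed: v = 194 km/h ÷ 3.6 = 53.89 m/s.
Dynamic pressure q = ½ρv² = ½ × 1.19 × 53.89² = 1728 Pa.
L = q·S·CL = 1728 × 0.81 × 2.06 = 2880 N

L = 2880 N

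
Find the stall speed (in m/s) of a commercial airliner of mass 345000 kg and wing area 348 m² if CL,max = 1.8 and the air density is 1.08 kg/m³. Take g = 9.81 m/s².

V_stall = 100 m/s

Stall occurs when L = W at CL,max. W = mg = 345000 × 9.81 = 3.384×10^6 N.
V_stall = √(2W/(ρ·S·CL,max)) = √(2 × 3.384×10^6 / (1.08 × 348 × 1.8))
V_stall = √10010 = 100 m/s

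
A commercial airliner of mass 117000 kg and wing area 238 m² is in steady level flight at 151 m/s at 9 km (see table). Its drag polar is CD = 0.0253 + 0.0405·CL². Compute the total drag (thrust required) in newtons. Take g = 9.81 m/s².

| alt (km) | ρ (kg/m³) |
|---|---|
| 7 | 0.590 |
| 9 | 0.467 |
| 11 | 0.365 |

D = 74200 N

At 9 km, from the table: ρ = 0.467 kg/m³.
In steady level flight, lift balances weight: W = mg = 117000 × 9.81 = 1.1478×10^6 N.
q = ½ρv² = ½ × 0.467 × 151² = 5324 Pa.
CL = W/(q·S) = 1.1478×10^6 / (5324 × 238) = 0.9058.
CD = 0.0253 + 0.0405 × 0.9058² = 0.05853.
D = q·S·CD = 5324 × 238 × 0.05853 = 74160 N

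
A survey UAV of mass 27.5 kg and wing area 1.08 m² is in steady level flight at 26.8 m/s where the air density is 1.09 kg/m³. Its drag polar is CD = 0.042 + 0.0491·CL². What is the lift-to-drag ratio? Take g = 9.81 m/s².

Weight W = mg = 27.5 × 9.81 = 269.78 N; in level flight L = W.
q = ½ρv² = ½ × 1.09 × 26.8² = 391.4 Pa.
CL = W/(q·S) = 269.78 / (391.4 × 1.08) = 0.6381.
CD = 0.042 + 0.0491 × 0.6381² = 0.06199.
L/D = CL/CD = 0.6381 / 0.06199 = 10.3

L/D = 10.3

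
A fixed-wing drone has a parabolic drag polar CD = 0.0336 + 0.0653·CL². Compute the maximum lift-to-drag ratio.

For CD = CD0 + K·CL², (L/D)max occurs at CL* = √(CD0/K) and equals 1/(2√(K·CD0)).
(L/D)max = 1/(2√(0.0653 × 0.0336)) = 1/(2 × 0.04684) = 10.7

(L/D)max = 10.7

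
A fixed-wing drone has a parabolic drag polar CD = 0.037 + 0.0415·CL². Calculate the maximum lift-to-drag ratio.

For CD = CD0 + K·CL², (L/D)max occurs at CL* = √(CD0/K) and equals 1/(2√(K·CD0)).
(L/D)max = 1/(2√(0.0415 × 0.037)) = 1/(2 × 0.03919) = 12.8

(L/D)max = 12.8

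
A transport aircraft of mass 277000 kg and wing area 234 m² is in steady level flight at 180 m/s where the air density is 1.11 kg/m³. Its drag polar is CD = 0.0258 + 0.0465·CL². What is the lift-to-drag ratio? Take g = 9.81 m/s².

L/D = 14.3

Level flight ⇒ L = W = m·g = 277000 × 9.81 = 2.7174×10^6 N.
q = ½ρv² = ½ × 1.11 × 180² = 17980 Pa.
Required CL = L/(qS) = 2.7174×10^6/(17980·234) = 0.6458.
CD = 0.0258 + 0.0465 × 0.6458² = 0.04519.
L/D = CL/CD = 0.6458 / 0.04519 = 14.3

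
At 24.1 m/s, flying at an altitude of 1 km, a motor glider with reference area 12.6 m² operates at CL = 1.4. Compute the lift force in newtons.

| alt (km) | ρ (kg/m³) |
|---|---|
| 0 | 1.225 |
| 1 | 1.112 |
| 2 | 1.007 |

L = 5700 N

At 1 km, from the table: ρ = 1.112 kg/m³.
L = ½ρv²S·CL = ½ × 1.112 × 24.1² × 12.6 × 1.4 = 5700 N ≈ 5.7 kN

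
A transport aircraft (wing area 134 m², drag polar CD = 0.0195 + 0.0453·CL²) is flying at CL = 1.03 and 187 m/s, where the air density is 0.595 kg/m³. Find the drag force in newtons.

CD = 0.0195 + 0.0453 × 1.03² = 0.06756
D = ½ρv²S·CD = ½ × 0.595 × 187² × 134 × 0.06756 = 94200 N

D = 94200 N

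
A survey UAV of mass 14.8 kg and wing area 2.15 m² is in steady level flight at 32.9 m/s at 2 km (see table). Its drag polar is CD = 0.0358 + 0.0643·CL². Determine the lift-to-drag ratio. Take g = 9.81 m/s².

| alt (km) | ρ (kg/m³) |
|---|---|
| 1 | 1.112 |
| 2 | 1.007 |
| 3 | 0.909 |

L/D = 3.37

At 2 km, from the table: ρ = 1.007 kg/m³.
In steady level flight, lift balances weight: W = mg = 14.8 × 9.81 = 145.19 N.
q = ½ρv² = ½ × 1.007 × 32.9² = 545 Pa.
CL = 2W/(ρv²S) = 2×145.19/(1.007×32.9²×2.15) = 0.1239.
CD = 0.0358 + 0.0643 × 0.1239² = 0.03679.
L/D = CL/CD = 0.1239 / 0.03679 = 3.37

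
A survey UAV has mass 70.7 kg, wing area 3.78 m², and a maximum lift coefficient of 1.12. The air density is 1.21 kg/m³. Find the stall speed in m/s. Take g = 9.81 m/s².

Weight W = mg = 70.7 × 9.81 = 693.6 N.
V_stall = √(2W/(ρ·S·CL,max)) = √(2 × 693.6 / (1.21 × 3.78 × 1.12))
V_stall = √270.8 = 16.5 m/s

V_stall = 16.5 m/s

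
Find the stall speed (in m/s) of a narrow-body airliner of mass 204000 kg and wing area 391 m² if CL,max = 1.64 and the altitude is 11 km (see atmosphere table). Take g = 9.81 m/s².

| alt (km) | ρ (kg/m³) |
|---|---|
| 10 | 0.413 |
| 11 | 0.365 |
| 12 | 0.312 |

At 11 km, from the table: ρ = 0.365 kg/m³.
Weight W = mg = 204000 × 9.81 = 2.001×10^6 N.
V_stall = √(2W/(ρ·S·CL,max)) = √(2 × 2.001×10^6 / (0.365 × 391 × 1.64))
V_stall = √17100 = 131 m/s

V_stall = 131 m/s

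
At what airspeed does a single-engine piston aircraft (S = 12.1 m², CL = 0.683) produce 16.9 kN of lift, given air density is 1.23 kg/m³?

v = 57.7 m/s

L = ½ρv²S·CL ⇒ v = √(2L/(ρ·S·CL))
v = √(2 × 16900 / (1.23 × 12.1 × 0.683)) = √3325 = 57.7 m/s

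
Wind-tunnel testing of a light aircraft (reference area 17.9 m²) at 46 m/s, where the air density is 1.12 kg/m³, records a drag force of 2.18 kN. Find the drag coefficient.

From D = ½ρv²S·CD, rearranging gives CD = 2D/(ρv²S).
CD = 2 × 2180 / (1.12 × 46² × 17.9) = 0.103

CD = 0.103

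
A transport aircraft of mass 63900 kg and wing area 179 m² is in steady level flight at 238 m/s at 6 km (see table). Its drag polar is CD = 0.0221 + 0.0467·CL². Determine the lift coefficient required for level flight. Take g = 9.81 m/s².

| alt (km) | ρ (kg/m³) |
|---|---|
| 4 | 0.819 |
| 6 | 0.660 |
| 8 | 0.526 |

CL = 0.187

At 6 km, from the table: ρ = 0.660 kg/m³.
In steady level flight, lift balances weight: W = mg = 63900 × 9.81 = 6.2686×10^5 N.
q = ½ρv² = ½ × 0.66 × 238² = 18690 Pa.
CL = W/(q·S) = 6.2686×10^5 / (18690 × 179) = 0.1873.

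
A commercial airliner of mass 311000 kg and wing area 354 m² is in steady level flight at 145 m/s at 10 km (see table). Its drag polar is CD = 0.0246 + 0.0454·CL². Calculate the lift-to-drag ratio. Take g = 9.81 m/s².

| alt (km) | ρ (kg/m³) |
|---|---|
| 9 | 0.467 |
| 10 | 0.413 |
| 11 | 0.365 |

At 10 km, from the table: ρ = 0.413 kg/m³.
Level flight ⇒ L = W = m·g = 311000 × 9.81 = 3.0509×10^6 N.
q = ½ρv² = ½ × 0.413 × 145² = 4342 Pa.
CL = 2W/(ρv²S) = 2×3.0509×10^6/(0.413×145²×354) = 1.985.
CD = 0.0246 + 0.0454 × 1.985² = 0.2035.
L/D = CL/CD = 1.985 / 0.2035 = 9.75

L/D = 9.75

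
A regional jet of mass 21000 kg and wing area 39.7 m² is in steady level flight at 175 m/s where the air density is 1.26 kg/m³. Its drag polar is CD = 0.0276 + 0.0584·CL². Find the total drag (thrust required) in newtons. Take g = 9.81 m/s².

Level flight ⇒ L = W = m·g = 21000 × 9.81 = 2.0601×10^5 N.
Dynamic pressure q = 0.5 × 1.26 × 175² = 19290 Pa.
CL = 2W/(ρv²S) = 2×2.0601×10^5/(1.26×175²×39.7) = 0.269.
CD = 0.0276 + 0.0584 × 0.269² = 0.03182.
D = q·S·CD = 19290 × 39.7 × 0.03182 = 24380 N

D = 24400 N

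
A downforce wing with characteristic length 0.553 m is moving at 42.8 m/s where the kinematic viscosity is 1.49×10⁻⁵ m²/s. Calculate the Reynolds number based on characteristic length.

Re = 1.59×10^6

Re = v·c/ν = 42.8 × 0.553 / (1.49×10⁻⁵) = 1.59×10^6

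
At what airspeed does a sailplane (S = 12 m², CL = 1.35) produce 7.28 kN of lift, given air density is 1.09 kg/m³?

v = 28.7 m/s

L = ½ρv²S·CL ⇒ v = √(2L/(ρ·S·CL))
v = √(2 × 7280 / (1.09 × 12 × 1.35)) = √824.6 = 28.7 m/s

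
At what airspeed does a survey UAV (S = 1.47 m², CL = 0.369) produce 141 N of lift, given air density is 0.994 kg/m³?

v = 22.9 m/s

L = ½ρv²S·CL ⇒ v = √(2L/(ρ·S·CL))
v = √(2 × 141 / (0.994 × 1.47 × 0.369)) = √523 = 22.9 m/s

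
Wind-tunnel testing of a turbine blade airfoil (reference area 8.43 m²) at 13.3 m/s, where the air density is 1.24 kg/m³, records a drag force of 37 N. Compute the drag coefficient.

From D = ½ρv²S·CD, rearranging gives CD = 2D/(ρv²S).
CD = 2 × 37 / (1.24 × 13.3² × 8.43) = 0.04

CD = 0.04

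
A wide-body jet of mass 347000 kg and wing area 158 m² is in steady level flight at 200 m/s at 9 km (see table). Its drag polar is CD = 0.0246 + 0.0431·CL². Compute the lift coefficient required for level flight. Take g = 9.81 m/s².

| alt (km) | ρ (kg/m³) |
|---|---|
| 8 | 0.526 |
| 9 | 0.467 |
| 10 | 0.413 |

CL = 2.31

At 9 km, from the table: ρ = 0.467 kg/m³.
In steady level flight, lift balances weight: W = mg = 347000 × 9.81 = 3.4041×10^6 N.
Dynamic pressure q = 0.5 × 0.467 × 200² = 9340 Pa.
CL = W/(q·S) = 3.4041×10^6 / (9340 × 158) = 2.307.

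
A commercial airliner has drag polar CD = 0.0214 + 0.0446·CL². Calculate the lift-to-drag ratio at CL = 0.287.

CD = 0.0214 + 0.0446 × 0.287² = 0.02507
L/D = CL/CD = 0.287 / 0.02507 = 11.4

L/D = 11.4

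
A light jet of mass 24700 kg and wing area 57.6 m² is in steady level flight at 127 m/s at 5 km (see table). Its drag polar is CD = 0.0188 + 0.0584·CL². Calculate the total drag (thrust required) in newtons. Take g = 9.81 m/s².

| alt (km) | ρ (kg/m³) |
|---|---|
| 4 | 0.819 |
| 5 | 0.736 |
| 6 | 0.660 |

At 5 km, from the table: ρ = 0.736 kg/m³.
Weight W = mg = 24700 × 9.81 = 2.4231×10^5 N; in level flight L = W.
q = ½ρv² = ½ × 0.736 × 127² = 5935 Pa.
Required CL = L/(qS) = 2.4231×10^5/(5935·57.6) = 0.7087.
CD = 0.0188 + 0.0584 × 0.7087² = 0.04814.
D = q·S·CD = 5935 × 57.6 × 0.04814 = 16460 N

D = 16500 N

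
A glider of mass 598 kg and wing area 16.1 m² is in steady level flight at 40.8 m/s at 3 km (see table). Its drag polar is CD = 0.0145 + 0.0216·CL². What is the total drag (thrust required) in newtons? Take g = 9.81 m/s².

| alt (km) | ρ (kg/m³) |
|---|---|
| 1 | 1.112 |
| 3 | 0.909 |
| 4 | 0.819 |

D = 238 N

At 3 km, from the table: ρ = 0.909 kg/m³.
In steady level flight, lift balances weight: W = mg = 598 × 9.81 = 5866.4 N.
Dynamic pressure q = 0.5 × 0.909 × 40.8² = 756.6 Pa.
CL = W/(q·S) = 5866.4 / (756.6 × 16.1) = 0.4816.
CD = 0.0145 + 0.0216 × 0.4816² = 0.01951.
D = q·S·CD = 756.6 × 16.1 × 0.01951 = 237.6 N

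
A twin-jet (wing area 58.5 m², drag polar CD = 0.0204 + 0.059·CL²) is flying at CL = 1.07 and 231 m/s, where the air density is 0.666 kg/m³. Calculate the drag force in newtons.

D = 91400 N

CD = 0.0204 + 0.059 × 1.07² = 0.08795
D = ½ρv²S·CD = ½ × 0.666 × 231² × 58.5 × 0.08795 = 91400 N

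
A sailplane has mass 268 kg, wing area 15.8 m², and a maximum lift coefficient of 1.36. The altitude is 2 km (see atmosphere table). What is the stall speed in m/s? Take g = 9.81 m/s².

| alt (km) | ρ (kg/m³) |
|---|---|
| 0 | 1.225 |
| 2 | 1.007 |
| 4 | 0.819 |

At 2 km, from the table: ρ = 1.007 kg/m³.
Weight W = mg = 268 × 9.81 = 2629 N.
V_stall = √(2W/(ρ·S·CL,max)) = √(2 × 2629 / (1.007 × 15.8 × 1.36))
V_stall = √243 = 15.6 m/s

V_stall = 15.6 m/s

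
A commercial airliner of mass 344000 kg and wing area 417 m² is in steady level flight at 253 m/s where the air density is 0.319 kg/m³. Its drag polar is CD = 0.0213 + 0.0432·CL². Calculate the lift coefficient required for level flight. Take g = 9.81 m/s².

CL = 0.793

Level flight ⇒ L = W = m·g = 344000 × 9.81 = 3.3746×10^6 N.
q = ½ρv² = ½ × 0.319 × 253² = 10210 Pa.
CL = W/(q·S) = 3.3746×10^6 / (10210 × 417) = 0.7927.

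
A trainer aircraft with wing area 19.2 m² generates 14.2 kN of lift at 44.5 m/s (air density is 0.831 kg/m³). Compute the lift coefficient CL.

CL = 0.899

From L = ½ρv²S·CL, rearranging gives CL = 2L/(ρv²S).
CL = 2 × 14200 / (0.831 × 44.5² × 19.2) = 0.899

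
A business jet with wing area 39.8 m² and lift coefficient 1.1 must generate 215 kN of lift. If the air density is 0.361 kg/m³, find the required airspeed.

L = ½ρv²S·CL ⇒ v = √(2L/(ρ·S·CL))
v = √(2 × 2.15×10^5 / (0.361 × 39.8 × 1.1)) = √27210 = 165 m/s

v = 165 m/s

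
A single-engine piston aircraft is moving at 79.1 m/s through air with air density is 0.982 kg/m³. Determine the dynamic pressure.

q = ½ρv² = ½ × 0.982 × 79.1² = 3070 Pa

q = 3070 Pa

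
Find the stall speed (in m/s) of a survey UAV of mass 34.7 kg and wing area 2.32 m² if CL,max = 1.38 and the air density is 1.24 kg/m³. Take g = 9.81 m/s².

Weight W = mg = 34.7 × 9.81 = 340.4 N.
V_stall = √(2W/(ρ·S·CL,max)) = √(2 × 340.4 / (1.24 × 2.32 × 1.38))
V_stall = √171.5 = 13.1 m/s

V_stall = 13.1 m/s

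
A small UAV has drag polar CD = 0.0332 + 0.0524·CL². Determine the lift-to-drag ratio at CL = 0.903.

CD = 0.0332 + 0.0524 × 0.903² = 0.07593
L/D = CL/CD = 0.903 / 0.07593 = 11.9

L/D = 11.9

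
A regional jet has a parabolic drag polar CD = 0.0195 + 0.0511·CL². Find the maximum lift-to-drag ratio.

For CD = CD0 + K·CL², (L/D)max occurs at CL* = √(CD0/K) and equals 1/(2√(K·CD0)).
(L/D)max = 1/(2√(0.0511 × 0.0195)) = 1/(2 × 0.03157) = 15.8

(L/D)max = 15.8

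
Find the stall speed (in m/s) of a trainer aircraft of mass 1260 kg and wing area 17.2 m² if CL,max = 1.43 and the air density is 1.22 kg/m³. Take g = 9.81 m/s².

V_stall = 28.7 m/s

Stall occurs when L = W at CL,max. W = mg = 1260 × 9.81 = 12360 N.
V_stall = √(2W/(ρ·S·CL,max)) = √(2 × 12360 / (1.22 × 17.2 × 1.43))
V_stall = √823.8 = 28.7 m/s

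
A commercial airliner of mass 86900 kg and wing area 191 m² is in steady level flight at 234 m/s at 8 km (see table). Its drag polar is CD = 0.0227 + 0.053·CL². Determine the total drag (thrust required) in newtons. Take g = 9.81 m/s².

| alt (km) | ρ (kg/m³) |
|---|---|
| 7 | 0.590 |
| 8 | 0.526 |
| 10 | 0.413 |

D = 76400 N

At 8 km, from the table: ρ = 0.526 kg/m³.
Level flight ⇒ L = W = m·g = 86900 × 9.81 = 8.5249×10^5 N.
Dynamic pressure q = 0.5 × 0.526 × 234² = 14400 Pa.
Required CL = L/(qS) = 8.5249×10^5/(14400·191) = 0.3099.
CD = 0.0227 + 0.053 × 0.3099² = 0.02779.
D = q·S·CD = 14400 × 191 × 0.02779 = 76440 N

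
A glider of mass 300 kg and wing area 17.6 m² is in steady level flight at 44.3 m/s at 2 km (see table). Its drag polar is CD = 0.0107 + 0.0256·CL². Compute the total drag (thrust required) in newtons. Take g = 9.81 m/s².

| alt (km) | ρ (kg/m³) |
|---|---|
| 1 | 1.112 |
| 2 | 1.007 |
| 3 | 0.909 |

At 2 km, from the table: ρ = 1.007 kg/m³.
Level flight ⇒ L = W = m·g = 300 × 9.81 = 2943 N.
q = ½ρv² = ½ × 1.007 × 44.3² = 988.1 Pa.
CL = W/(q·S) = 2943 / (988.1 × 17.6) = 0.1692.
CD = 0.0107 + 0.0256 × 0.1692² = 0.01143.
D = q·S·CD = 988.1 × 17.6 × 0.01143 = 198.8 N

D = 199 N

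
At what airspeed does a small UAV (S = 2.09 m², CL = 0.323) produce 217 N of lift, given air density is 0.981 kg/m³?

L = ½ρv²S·CL ⇒ v = √(2L/(ρ·S·CL))
v = √(2 × 217 / (0.981 × 2.09 × 0.323)) = √655.3 = 25.6 m/s

v = 25.6 m/s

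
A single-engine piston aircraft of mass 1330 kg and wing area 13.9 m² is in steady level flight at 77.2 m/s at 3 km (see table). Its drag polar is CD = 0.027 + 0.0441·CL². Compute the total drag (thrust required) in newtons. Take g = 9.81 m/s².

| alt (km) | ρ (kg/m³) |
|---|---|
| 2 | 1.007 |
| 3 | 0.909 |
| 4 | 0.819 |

At 3 km, from the table: ρ = 0.909 kg/m³.
Weight W = mg = 1330 × 9.81 = 13047 N; in level flight L = W.
q = ½ρv² = ½ × 0.909 × 77.2² = 2709 Pa.
CL = 2W/(ρv²S) = 2×13047/(0.909×77.2²×13.9) = 0.3465.
CD = 0.027 + 0.0441 × 0.3465² = 0.0323.
D = q·S·CD = 2709 × 13.9 × 0.0323 = 1216 N

D = 1220 N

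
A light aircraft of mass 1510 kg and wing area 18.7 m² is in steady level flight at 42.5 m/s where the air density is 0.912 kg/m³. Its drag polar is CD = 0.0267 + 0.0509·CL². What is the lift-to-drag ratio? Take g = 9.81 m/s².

L/D = 13

In steady level flight, lift balances weight: W = mg = 1510 × 9.81 = 14813 N.
Dynamic pressure q = 0.5 × 0.912 × 42.5² = 823.6 Pa.
CL = W/(q·S) = 14813 / (823.6 × 18.7) = 0.9617.
CD = 0.0267 + 0.0509 × 0.9617² = 0.07378.
L/D = CL/CD = 0.9617 / 0.07378 = 13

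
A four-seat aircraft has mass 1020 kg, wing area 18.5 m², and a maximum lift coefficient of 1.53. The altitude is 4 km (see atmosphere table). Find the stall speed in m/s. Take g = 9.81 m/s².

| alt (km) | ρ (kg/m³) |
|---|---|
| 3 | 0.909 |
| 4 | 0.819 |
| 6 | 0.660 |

At 4 km, from the table: ρ = 0.819 kg/m³.
Weight W = mg = 1020 × 9.81 = 10010 N.
V_stall = √(2W/(ρ·S·CL,max)) = √(2 × 10010 / (0.819 × 18.5 × 1.53))
V_stall = √863.3 = 29.4 m/s

V_stall = 29.4 m/s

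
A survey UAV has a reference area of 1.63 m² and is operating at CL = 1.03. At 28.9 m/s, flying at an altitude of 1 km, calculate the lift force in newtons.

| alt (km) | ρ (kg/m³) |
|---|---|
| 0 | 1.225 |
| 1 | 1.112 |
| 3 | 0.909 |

L = 780 N

At 1 km, from the table: ρ = 1.112 kg/m³.
Dynamic pressure q = ½ρv² = ½ × 1.112 × 28.9² = 464.4 Pa.
L = q·S·CL = 464.4 × 1.63 × 1.03 = 780 N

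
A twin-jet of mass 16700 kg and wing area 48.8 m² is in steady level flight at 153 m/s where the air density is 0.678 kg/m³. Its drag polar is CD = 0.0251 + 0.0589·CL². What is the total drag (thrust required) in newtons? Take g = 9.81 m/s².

Weight W = mg = 16700 × 9.81 = 1.6383×10^5 N; in level flight L = W.
Dynamic pressure q = 0.5 × 0.678 × 153² = 7936 Pa.
Required CL = L/(qS) = 1.6383×10^5/(7936·48.8) = 0.423.
CD = 0.0251 + 0.0589 × 0.423² = 0.03564.
D = q·S·CD = 7936 × 48.8 × 0.03564 = 13800 N

D = 13800 N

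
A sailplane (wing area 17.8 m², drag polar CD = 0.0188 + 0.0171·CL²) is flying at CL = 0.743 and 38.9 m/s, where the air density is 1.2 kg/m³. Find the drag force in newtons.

CD = 0.0188 + 0.0171 × 0.743² = 0.02824
D = ½ρv²S·CD = ½ × 1.2 × 38.9² × 17.8 × 0.02824 = 456 N

D = 456 N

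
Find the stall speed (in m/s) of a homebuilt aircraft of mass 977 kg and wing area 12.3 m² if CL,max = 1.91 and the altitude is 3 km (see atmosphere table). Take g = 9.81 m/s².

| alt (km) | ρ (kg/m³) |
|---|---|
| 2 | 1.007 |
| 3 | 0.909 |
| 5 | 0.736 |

At 3 km, from the table: ρ = 0.909 kg/m³.
Weight W = mg = 977 × 9.81 = 9584 N.
From L = ½ρV²S·CL,max = W: V_stall = √(2W/(ρSCL,max)) = √(2·9584/(0.909·12.3·1.91))
V_stall = √897.6 = 30 m/s

V_stall = 30 m/s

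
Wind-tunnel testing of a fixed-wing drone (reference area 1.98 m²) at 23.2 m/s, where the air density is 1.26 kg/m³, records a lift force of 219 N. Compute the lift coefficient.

CL = 0.326

From L = ½ρv²S·CL, rearranging gives CL = 2L/(ρv²S).
CL = 2 × 219 / (1.26 × 23.2² × 1.98) = 0.326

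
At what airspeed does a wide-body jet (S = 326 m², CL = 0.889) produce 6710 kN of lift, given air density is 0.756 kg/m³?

L = ½ρv²S·CL ⇒ v = √(2L/(ρ·S·CL))
v = √(2 × 6.71×10^6 / (0.756 × 326 × 0.889)) = √61250 = 247 m/s

v = 247 m/s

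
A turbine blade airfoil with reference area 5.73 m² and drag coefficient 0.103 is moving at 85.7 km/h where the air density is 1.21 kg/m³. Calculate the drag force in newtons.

D = 202 N

Convert speed: v = 85.7 km/h ÷ 3.6 = 23.81 m/s.
D = ½ρv²S·CD = ½ × 1.21 × 23.81² × 5.73 × 0.103 = 202 N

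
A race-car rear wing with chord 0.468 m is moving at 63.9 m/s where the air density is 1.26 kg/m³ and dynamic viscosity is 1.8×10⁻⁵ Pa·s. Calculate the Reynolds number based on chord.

Re = 2.09×10^6

Re = ρ·v·c/μ = 1.26 × 63.9 × 0.468 / (1.8×10⁻⁵) = 2.09×10^6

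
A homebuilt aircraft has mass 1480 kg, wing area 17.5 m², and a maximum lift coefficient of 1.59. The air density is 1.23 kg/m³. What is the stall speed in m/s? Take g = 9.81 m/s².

Weight W = mg = 1480 × 9.81 = 14520 N.
From L = ½ρV²S·CL,max = W: V_stall = √(2W/(ρSCL,max)) = √(2·14520/(1.23·17.5·1.59))
V_stall = √848.4 = 29.1 m/s

V_stall = 29.1 m/s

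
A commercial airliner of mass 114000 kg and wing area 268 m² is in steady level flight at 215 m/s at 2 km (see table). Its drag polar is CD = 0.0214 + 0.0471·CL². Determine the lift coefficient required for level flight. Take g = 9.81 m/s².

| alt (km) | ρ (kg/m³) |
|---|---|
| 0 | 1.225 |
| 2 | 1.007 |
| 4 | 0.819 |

At 2 km, from the table: ρ = 1.007 kg/m³.
Weight W = mg = 114000 × 9.81 = 1.1183×10^6 N; in level flight L = W.
q = ½ρv² = ½ × 1.007 × 215² = 23270 Pa.
CL = W/(q·S) = 1.1183×10^6 / (23270 × 268) = 0.1793.

CL = 0.179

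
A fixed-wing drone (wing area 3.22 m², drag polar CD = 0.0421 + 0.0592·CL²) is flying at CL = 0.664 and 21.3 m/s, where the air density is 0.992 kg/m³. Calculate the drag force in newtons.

D = 49.4 N

CD = 0.0421 + 0.0592 × 0.664² = 0.0682
D = ½ρv²S·CD = ½ × 0.992 × 21.3² × 3.22 × 0.0682 = 49.4 N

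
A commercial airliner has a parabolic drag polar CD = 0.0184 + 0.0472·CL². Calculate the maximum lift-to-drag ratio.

(L/D)max = 17

For CD = CD0 + K·CL², (L/D)max occurs at CL* = √(CD0/K) and equals 1/(2√(K·CD0)).
(L/D)max = 1/(2√(0.0472 × 0.0184)) = 1/(2 × 0.02947) = 17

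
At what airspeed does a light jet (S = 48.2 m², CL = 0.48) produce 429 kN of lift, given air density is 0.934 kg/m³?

v = 199 m/s

L = ½ρv²S·CL ⇒ v = √(2L/(ρ·S·CL))
v = √(2 × 4.29×10^5 / (0.934 × 48.2 × 0.48)) = √39710 = 199 m/s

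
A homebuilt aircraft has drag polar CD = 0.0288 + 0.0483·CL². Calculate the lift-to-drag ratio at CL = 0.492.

L/D = 12.2

CD = 0.0288 + 0.0483 × 0.492² = 0.04049
L/D = CL/CD = 0.492 / 0.04049 = 12.2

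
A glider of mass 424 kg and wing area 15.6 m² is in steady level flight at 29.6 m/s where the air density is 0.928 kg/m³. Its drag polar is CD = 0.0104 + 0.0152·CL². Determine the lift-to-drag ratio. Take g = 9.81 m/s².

L/D = 38.7

In steady level flight, lift balances weight: W = mg = 424 × 9.81 = 4159.4 N.
Dynamic pressure q = 0.5 × 0.928 × 29.6² = 406.5 Pa.
Required CL = L/(qS) = 4159.4/(406.5·15.6) = 0.6559.
CD = 0.0104 + 0.0152 × 0.6559² = 0.01694.
L/D = CL/CD = 0.6559 / 0.01694 = 38.7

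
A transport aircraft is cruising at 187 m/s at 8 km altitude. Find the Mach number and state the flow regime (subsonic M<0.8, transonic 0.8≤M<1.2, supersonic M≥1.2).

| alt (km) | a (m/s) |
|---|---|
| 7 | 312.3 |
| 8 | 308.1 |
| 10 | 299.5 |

M = 0.607 (subsonic)

At 8 km, from the table: a = 308.1 m/s.
M = v/a = 187 / 308.1 = 0.607
M = 0.607 → subsonic.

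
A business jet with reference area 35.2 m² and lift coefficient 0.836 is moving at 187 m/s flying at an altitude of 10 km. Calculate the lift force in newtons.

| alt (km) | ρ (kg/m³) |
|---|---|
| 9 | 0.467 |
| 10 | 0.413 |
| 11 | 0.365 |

At 10 km, from the table: ρ = 0.413 kg/m³.
Dynamic pressure q = ½ρv² = ½ × 0.413 × 187² = 7221 Pa.
L = q·S·CL = 7221 × 35.2 × 0.836 = 2.12×10^5 N ≈ 212 kN

L = 2.12×10^5 N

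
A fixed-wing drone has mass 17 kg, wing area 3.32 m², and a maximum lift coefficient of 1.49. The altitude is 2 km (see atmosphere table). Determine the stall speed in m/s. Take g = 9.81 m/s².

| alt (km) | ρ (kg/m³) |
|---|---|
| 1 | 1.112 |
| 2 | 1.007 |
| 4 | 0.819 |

At 2 km, from the table: ρ = 1.007 kg/m³.
Weight W = mg = 17 × 9.81 = 166.8 N.
V_stall = √(2W/(ρ·S·CL,max)) = √(2 × 166.8 / (1.007 × 3.32 × 1.49))
V_stall = √66.96 = 8.18 m/s

V_stall = 8.18 m/s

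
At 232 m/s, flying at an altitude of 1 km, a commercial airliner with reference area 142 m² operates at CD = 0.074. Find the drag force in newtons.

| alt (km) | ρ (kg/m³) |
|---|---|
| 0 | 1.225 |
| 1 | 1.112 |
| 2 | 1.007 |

At 1 km, from the table: ρ = 1.112 kg/m³.
Dynamic pressure q = ½ρv² = ½ × 1.112 × 232² = 29930 Pa.
D = q·S·CD = 29930 × 142 × 0.074 = 3.14×10^5 N ≈ 314 kN

D = 3.14×10^5 N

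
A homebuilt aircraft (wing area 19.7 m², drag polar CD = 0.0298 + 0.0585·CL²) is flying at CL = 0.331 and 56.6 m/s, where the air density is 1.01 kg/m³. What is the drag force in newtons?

CD = 0.0298 + 0.0585 × 0.331² = 0.03621
D = ½ρv²S·CD = ½ × 1.01 × 56.6² × 19.7 × 0.03621 = 1150 N

D = 1150 N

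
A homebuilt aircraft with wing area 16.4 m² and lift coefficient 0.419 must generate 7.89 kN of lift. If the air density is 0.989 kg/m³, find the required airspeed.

v = 48.2 m/s

L = ½ρv²S·CL ⇒ v = √(2L/(ρ·S·CL))
v = √(2 × 7890 / (0.989 × 16.4 × 0.419)) = √2322 = 48.2 m/s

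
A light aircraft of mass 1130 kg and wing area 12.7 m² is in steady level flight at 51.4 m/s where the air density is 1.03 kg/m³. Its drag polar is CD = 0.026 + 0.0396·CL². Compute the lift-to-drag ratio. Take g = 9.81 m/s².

Weight W = mg = 1130 × 9.81 = 11085 N; in level flight L = W.
q = ½ρv² = ½ × 1.03 × 51.4² = 1361 Pa.
CL = W/(q·S) = 11085 / (1361 × 12.7) = 0.6415.
CD = 0.026 + 0.0396 × 0.6415² = 0.0423.
L/D = CL/CD = 0.6415 / 0.0423 = 15.2

L/D = 15.2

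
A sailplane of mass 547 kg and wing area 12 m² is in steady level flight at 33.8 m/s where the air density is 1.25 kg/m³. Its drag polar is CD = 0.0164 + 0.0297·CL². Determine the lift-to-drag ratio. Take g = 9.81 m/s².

Level flight ⇒ L = W = m·g = 547 × 9.81 = 5366.1 N.
Dynamic pressure q = 0.5 × 1.25 × 33.8² = 714 Pa.
CL = 2W/(ρv²S) = 2×5366.1/(1.25×33.8²×12) = 0.6263.
CD = 0.0164 + 0.0297 × 0.6263² = 0.02805.
L/D = CL/CD = 0.6263 / 0.02805 = 22.3

L/D = 22.3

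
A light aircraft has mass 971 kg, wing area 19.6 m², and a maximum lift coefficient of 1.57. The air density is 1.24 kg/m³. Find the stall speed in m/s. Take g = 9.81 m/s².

V_stall = 22.3 m/s

Stall occurs when L = W at CL,max. W = mg = 971 × 9.81 = 9526 N.
V_stall = √(2W/(ρ·S·CL,max)) = √(2 × 9526 / (1.24 × 19.6 × 1.57))
V_stall = √499.3 = 22.3 m/s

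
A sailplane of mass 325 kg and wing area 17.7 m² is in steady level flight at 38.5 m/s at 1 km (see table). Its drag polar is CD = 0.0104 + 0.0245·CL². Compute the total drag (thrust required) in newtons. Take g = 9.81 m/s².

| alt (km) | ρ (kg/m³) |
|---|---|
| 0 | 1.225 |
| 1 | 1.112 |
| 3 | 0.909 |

At 1 km, from the table: ρ = 1.112 kg/m³.
In steady level flight, lift balances weight: W = mg = 325 × 9.81 = 3188.2 N.
Dynamic pressure q = 0.5 × 1.112 × 38.5² = 824.1 Pa.
CL = 2W/(ρv²S) = 2×3188.2/(1.112×38.5²×17.7) = 0.2186.
CD = 0.0104 + 0.0245 × 0.2186² = 0.01157.
D = q·S·CD = 824.1 × 17.7 × 0.01157 = 168.8 N

D = 169 N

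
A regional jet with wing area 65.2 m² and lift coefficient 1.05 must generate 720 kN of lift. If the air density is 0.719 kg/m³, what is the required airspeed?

v = 171 m/s

L = ½ρv²S·CL ⇒ v = √(2L/(ρ·S·CL))
v = √(2 × 7.2×10^5 / (0.719 × 65.2 × 1.05)) = √29250 = 171 m/s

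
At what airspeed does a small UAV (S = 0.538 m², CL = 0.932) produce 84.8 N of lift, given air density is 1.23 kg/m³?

v = 16.6 m/s

L = ½ρv²S·CL ⇒ v = √(2L/(ρ·S·CL))
v = √(2 × 84.8 / (1.23 × 0.538 × 0.932)) = √275 = 16.6 m/s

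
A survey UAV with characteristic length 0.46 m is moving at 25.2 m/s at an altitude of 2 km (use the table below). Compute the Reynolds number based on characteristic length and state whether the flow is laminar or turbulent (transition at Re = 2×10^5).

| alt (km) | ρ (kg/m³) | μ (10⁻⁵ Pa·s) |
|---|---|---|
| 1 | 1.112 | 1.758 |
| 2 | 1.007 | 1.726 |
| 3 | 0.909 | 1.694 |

At 2 km, from the table: ρ = 1.007 kg/m³, μ = 1.726×10⁻⁵ Pa·s.
Re = ρ·v·c/μ = 1.007 × 25.2 × 0.46 / (1.726×10⁻⁵) = 6.76×10^5
Since 6.76×10^5 > 2×10^5, the flow is turbulent.

Re = 6.76×10^5 (turbulent)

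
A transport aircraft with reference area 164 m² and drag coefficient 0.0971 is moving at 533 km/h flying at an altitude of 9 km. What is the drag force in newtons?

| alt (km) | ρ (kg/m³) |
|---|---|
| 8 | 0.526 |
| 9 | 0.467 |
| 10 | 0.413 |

D = 81500 N

At 9 km, from the table: ρ = 0.467 kg/m³.
Convert speed: v = 533 km/h ÷ 3.6 = 148.1 m/s.
Dynamic pressure q = ½ρv² = ½ × 0.467 × 148.1² = 5118 Pa.
D = q·S·CD = 5118 × 164 × 0.0971 = 81500 N ≈ 81.5 kN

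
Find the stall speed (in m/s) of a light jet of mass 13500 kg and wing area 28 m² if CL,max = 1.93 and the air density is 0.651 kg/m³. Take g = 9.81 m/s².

V_stall = 86.8 m/s

At stall, lift equals weight: L = W = m·g = 13500 × 9.81 = 1.324×10^5 N.
From L = ½ρV²S·CL,max = W: V_stall = √(2W/(ρSCL,max)) = √(2·1.324×10^5/(0.651·28·1.93))
V_stall = √7529 = 86.8 m/s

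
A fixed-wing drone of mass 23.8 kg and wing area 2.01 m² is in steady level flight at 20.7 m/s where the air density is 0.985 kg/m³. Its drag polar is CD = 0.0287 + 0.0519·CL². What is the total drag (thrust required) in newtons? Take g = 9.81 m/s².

D = 18.8 N

Level flight ⇒ L = W = m·g = 23.8 × 9.81 = 233.48 N.
Dynamic pressure q = 0.5 × 0.985 × 20.7² = 211 Pa.
CL = W/(q·S) = 233.48 / (211 × 2.01) = 0.5504.
CD = 0.0287 + 0.0519 × 0.5504² = 0.04442.
D = q·S·CD = 211 × 2.01 × 0.04442 = 18.84 N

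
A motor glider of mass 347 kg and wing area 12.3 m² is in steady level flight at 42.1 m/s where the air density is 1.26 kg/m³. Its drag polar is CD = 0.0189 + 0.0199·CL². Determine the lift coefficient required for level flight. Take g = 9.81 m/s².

CL = 0.248

In steady level flight, lift balances weight: W = mg = 347 × 9.81 = 3404.1 N.
Dynamic pressure q = 0.5 × 1.26 × 42.1² = 1117 Pa.
Required CL = L/(qS) = 3404.1/(1117·12.3) = 0.2478.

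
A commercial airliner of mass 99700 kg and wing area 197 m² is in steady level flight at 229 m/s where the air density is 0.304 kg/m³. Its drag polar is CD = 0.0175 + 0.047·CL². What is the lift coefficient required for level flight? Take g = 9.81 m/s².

Level flight ⇒ L = W = m·g = 99700 × 9.81 = 9.7806×10^5 N.
q = ½ρv² = ½ × 0.304 × 229² = 7971 Pa.
Required CL = L/(qS) = 9.7806×10^5/(7971·197) = 0.6228.

CL = 0.623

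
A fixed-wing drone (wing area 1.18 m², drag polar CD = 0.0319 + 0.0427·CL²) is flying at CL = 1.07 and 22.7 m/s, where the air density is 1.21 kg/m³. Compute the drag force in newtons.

D = 29.7 N

CD = 0.0319 + 0.0427 × 1.07² = 0.08079
D = ½ρv²S·CD = ½ × 1.21 × 22.7² × 1.18 × 0.08079 = 29.7 N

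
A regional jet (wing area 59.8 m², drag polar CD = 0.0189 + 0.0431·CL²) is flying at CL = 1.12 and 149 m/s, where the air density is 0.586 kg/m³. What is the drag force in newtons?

D = 28400 N

CD = 0.0189 + 0.0431 × 1.12² = 0.07296
D = ½ρv²S·CD = ½ × 0.586 × 149² × 59.8 × 0.07296 = 28400 N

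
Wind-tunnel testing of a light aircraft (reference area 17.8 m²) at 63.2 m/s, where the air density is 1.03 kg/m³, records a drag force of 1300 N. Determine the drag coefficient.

From D = ½ρv²S·CD, rearranging gives CD = 2D/(ρv²S).
CD = 2 × 1300 / (1.03 × 63.2² × 17.8) = 0.0355

CD = 0.0355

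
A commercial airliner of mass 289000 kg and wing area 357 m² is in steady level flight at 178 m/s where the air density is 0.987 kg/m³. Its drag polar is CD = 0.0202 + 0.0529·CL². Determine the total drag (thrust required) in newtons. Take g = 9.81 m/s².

Weight W = mg = 289000 × 9.81 = 2.8351×10^6 N; in level flight L = W.
q = ½ρv² = ½ × 0.987 × 178² = 15640 Pa.
CL = W/(q·S) = 2.8351×10^6 / (15640 × 357) = 0.5079.
CD = 0.0202 + 0.0529 × 0.5079² = 0.03385.
D = q·S·CD = 15640 × 357 × 0.03385 = 1.889×10^5 N

D = 1.89×10^5 N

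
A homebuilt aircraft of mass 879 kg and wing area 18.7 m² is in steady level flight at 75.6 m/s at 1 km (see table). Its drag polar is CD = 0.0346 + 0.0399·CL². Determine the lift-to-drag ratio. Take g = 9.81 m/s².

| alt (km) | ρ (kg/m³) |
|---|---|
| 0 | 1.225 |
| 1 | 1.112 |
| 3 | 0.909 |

At 1 km, from the table: ρ = 1.112 kg/m³.
Level flight ⇒ L = W = m·g = 879 × 9.81 = 8623 N.
Dynamic pressure q = 0.5 × 1.112 × 75.6² = 3178 Pa.
Required CL = L/(qS) = 8623/(3178·18.7) = 0.1451.
CD = 0.0346 + 0.0399 × 0.1451² = 0.03544.
L/D = CL/CD = 0.1451 / 0.03544 = 4.09

L/D = 4.09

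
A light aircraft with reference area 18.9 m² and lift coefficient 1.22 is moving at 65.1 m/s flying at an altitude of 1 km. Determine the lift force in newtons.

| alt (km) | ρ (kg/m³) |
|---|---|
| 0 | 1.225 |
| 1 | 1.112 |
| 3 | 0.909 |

At 1 km, from the table: ρ = 1.112 kg/m³.
Dynamic pressure q = ½ρv² = ½ × 1.112 × 65.1² = 2356 Pa.
L = q·S·CL = 2356 × 18.9 × 1.22 = 54300 N ≈ 54.3 kN

L = 54300 N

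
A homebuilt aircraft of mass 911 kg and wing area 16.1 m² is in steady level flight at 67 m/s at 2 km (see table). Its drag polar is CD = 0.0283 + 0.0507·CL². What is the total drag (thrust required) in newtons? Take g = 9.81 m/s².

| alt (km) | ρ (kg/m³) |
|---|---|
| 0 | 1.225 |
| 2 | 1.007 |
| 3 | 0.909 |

At 2 km, from the table: ρ = 1.007 kg/m³.
In steady level flight, lift balances weight: W = mg = 911 × 9.81 = 8936.9 N.
q = ½ρv² = ½ × 1.007 × 67² = 2260 Pa.
CL = 2W/(ρv²S) = 2×8936.9/(1.007×67²×16.1) = 0.2456.
CD = 0.0283 + 0.0507 × 0.2456² = 0.03136.
D = q·S·CD = 2260 × 16.1 × 0.03136 = 1141 N

D = 1140 N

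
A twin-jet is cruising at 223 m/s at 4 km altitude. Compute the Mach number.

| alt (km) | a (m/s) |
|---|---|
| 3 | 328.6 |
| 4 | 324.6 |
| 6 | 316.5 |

M = 0.687

At 4 km, from the table: a = 324.6 m/s.
M = v/a = 223 / 324.6 = 0.687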